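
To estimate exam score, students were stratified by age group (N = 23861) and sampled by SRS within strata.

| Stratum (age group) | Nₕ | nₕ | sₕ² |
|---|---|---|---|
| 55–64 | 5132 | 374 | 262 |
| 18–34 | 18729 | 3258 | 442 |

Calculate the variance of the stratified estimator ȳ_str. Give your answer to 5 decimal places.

Var(ȳ_str) = Σₕ Wₕ²(1 − fₕ)sₕ²/nₕ with Wₕ = Nₕ/N, N = 23861.
55–64: Wₕ = 0.21507900; term = 0.21507900²·(1 − 0.07287607)·262/374 = 0.030044397.
18–34: Wₕ = 0.78492100; term = 0.78492100²·(1 − 0.17395483)·442/3258 = 0.069044149.
Sum = 0.099088546.

0.09909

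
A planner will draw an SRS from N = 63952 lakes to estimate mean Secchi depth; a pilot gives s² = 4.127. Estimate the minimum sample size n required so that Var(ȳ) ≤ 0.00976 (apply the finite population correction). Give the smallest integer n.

421

Without fpc, n₀ = s²/D = 4.127/0.00976 = 422.8484.
With fpc, (1 − n/N)·s²/n ≤ D requires n ≥ n₀/(1 + n₀/N) = 422.8484/(1 + 422.8484/63952) = 420.0709.
Rounding up, n = 421.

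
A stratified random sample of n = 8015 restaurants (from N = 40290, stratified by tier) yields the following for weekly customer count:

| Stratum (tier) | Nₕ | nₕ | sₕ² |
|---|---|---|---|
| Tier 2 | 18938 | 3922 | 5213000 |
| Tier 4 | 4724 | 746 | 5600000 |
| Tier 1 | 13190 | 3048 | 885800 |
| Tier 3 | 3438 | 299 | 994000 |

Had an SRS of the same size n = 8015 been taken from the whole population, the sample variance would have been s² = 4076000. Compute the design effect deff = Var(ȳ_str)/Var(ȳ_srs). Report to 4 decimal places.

Var(ȳ_str) = Σ Wₕ²(1−fₕ)sₕ²/nₕ with Wₕ = Nₕ/40290:
  Tier 2: (18938/40290)²·(1−3922/18938)·5213000/3922 = 232.84878
  Tier 4: (4724/40290)²·(1−746/4724)·5600000/746 = 86.901912
  Tier 1: (13190/40290)²·(1−3048/13190)·885800/3048 = 23.949397
  Tier 3: (3438/40290)²·(1−299/3438)·994000/299 = 22.101302
  → Var(ȳ_str) = 365.80139.
Var(ȳ_srs) = (1 − 8015/40290)·4076000/8015 = 407.37993.
deff = 365.80139 / 407.37993 = 0.8979.

0.8979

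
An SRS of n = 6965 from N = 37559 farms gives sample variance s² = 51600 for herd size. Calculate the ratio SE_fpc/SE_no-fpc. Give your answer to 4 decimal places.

0.9025

f = n/N = 6965/37559 = 0.18544157.
SE_no-fpc = √(s²/n) = 2.7218506; SE_fpc = √((1−f)s²/n) = 2.4565489.
Ratio = √(1−f) = 0.90252891.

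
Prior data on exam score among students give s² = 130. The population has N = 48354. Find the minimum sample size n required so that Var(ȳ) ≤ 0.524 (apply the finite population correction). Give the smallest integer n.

247

Without fpc, n₀ = s²/D = 130/0.524 = 248.0916.
With fpc, (1 − n/N)·s²/n ≤ D requires n ≥ n₀/(1 + n₀/N) = 248.0916/(1 + 248.0916/48354) = 246.8252.
Rounding up, n = 247.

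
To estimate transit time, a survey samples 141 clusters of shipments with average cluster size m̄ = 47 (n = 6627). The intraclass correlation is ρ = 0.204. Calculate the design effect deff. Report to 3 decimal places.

deff = 1 + (47 − 1)·0.204 = 1 + 9.384 = 10.384.

10.384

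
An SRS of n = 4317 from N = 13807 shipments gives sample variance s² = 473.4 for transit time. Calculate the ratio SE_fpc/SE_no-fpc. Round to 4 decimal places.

0.8291

f = n/N = 4317/13807 = 0.31266749.
SE_no-fpc = √(s²/n) = 0.33114874; SE_fpc = √((1−f)s²/n) = 0.27454058.
Ratio = √(1−f) = 0.82905519.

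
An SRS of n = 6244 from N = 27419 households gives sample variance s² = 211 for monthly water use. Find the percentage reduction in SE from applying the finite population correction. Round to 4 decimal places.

12.1208

f = n/N = 6244/27419 = 0.22772530.
SE_no-fpc = √(s²/n) = 0.1838272; SE_fpc = √((1−f)s²/n) = 0.1615458.
Ratio = √(1−f) = 0.87879161. Reduction = 100·(1 − 0.87879161) = 12.1208%.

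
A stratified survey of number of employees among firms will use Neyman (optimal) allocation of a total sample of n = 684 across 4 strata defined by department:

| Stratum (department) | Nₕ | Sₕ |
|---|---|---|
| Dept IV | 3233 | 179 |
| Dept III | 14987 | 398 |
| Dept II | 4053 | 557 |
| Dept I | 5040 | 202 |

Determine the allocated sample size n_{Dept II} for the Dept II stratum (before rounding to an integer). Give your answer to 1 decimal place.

Neyman allocation: nₕ = n·NₕSₕ / Σⱼ NⱼSⱼ.
Σ NⱼSⱼ = 3233·179 + 14987·398 + 4053·557 + 5040·202 = 9.819134 × 10^6.
n_{Dept II} = 684·4053·557 / (9.819134 × 10^6) = 157.3.

157.3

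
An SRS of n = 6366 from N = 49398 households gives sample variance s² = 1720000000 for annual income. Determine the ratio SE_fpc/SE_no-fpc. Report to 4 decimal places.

f = n/N = 6366/49398 = 0.12887161.
SE_no-fpc = √(s²/n) = 519.79357; SE_fpc = √((1−f)s²/n) = 485.14548.
Ratio = √(1−f) = 0.93334259.

0.9333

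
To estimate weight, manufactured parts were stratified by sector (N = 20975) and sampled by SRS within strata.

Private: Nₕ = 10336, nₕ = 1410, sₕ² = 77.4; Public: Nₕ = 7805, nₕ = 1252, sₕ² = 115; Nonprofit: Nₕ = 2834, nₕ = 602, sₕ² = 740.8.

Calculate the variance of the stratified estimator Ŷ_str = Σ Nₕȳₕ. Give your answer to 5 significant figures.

Var(Ŷ_str) = Σₕ Nₕ²(1 − fₕ)sₕ²/nₕ.
Private: 10336²·(1 − 1410/10336)·77.4/1410 = 5.0644377 × 10^6.
Public: 7805²·(1 − 1252/7805)·115/1252 = 4.6979305 × 10^6.
Nonprofit: 2834²·(1 − 602/2834)·740.8/602 = 7.7839228 × 10^6.
Sum = 1.7546291 × 10^7.

1.7546 × 10^7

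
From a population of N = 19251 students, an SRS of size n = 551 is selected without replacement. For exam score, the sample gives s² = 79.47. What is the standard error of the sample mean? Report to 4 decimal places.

Under SRS without replacement, Var(ȳ) = (1 − f)·s²/n with f = n/N = 551/19251 = 0.02862189.
Var(ȳ) = (1 − 0.02862189)·79.47/551 = 0.97137811·0.14422868 = 0.14010058.
SE(ȳ) = √(0.14010058) = 0.3743.

0.3743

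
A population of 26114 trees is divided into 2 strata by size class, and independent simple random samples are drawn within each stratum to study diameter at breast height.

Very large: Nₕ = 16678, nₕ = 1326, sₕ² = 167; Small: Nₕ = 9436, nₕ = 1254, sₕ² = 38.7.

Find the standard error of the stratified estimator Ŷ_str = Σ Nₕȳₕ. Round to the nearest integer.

Var(Ŷ_str) = Σₕ Nₕ²(1 − fₕ)sₕ²/nₕ.
Very large: 16678²·(1 − 1326/16678)·167/1326 = 3.2246448 × 10^7.
Small: 9436²·(1 − 1254/9436)·38.7/1254 = 2.3826532 × 10^6.
Sum = 3.4629101 × 10^7.
SE = √(3.4629101 × 10^7) = 5885.

5885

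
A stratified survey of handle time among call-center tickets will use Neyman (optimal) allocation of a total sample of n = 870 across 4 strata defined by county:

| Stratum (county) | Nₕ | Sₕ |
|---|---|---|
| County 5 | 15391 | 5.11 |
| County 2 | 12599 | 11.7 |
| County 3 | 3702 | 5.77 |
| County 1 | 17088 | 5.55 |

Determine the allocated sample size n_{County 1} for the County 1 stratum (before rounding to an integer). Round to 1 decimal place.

241.1

Neyman allocation: nₕ = n·NₕSₕ / Σⱼ NⱼSⱼ.
Σ NⱼSⱼ = 15391·5.11 + 12599·11.7 + 3702·5.77 + 17088·5.55 = 342255.25.
n_{County 1} = 870·17088·5.55 / 342255.25 = 241.1.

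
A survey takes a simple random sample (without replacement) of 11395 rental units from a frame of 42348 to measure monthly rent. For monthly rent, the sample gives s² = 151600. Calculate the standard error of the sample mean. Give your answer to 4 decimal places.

3.1184

Under SRS without replacement, Var(ȳ) = (1 − f)·s²/n with f = n/N = 11395/42348 = 0.26908000.
Var(ȳ) = (1 − 0.26908000)·151600/11395 = 0.73092000·13.304081 = 9.7242186.
SE(ȳ) = √(9.7242186) = 3.1184.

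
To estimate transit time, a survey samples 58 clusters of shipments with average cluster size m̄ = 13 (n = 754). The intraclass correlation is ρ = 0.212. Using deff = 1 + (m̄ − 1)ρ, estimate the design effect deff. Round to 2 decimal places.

3.54

deff = 1 + (13 − 1)·0.212 = 1 + 2.544 = 3.544.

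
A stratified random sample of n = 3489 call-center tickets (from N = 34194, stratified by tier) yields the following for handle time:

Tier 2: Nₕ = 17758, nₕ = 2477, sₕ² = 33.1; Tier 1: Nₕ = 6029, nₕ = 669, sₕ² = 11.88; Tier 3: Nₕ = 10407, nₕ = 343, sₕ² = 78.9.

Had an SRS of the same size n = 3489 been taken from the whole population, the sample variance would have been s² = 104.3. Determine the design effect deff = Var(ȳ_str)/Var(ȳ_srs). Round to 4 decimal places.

0.9014

Var(ȳ_str) = Σ Wₕ²(1−fₕ)sₕ²/nₕ with Wₕ = Nₕ/34194:
  Tier 2: (17758/34194)²·(1−2477/17758)·33.1/2477 = 0.0031013301
  Tier 1: (6029/34194)²·(1−669/6029)·11.88/669 = 4.9079551 × 10^-4
  Tier 3: (10407/34194)²·(1−343/10407)·78.9/343 = 0.020605315
  → Var(ȳ_str) = 0.024197441.
Var(ȳ_srs) = (1 − 3489/34194)·104.3/3489 = 0.02684371.
deff = 0.024197441 / 0.02684371 = 0.9014.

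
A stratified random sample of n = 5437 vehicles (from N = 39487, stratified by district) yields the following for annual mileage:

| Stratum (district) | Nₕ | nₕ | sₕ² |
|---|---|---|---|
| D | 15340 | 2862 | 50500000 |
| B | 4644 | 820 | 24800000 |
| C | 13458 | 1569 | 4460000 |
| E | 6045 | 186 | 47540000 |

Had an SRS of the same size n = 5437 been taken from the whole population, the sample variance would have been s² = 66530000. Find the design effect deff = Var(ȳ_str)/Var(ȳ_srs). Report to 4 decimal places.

0.8158

Var(ȳ_str) = Σ Wₕ²(1−fₕ)sₕ²/nₕ with Wₕ = Nₕ/39487:
  D: (15340/39487)²·(1−2862/15340)·50500000/2862 = 2166.1265
  B: (4644/39487)²·(1−820/4644)·24800000/820 = 344.46067
  C: (13458/39487)²·(1−1569/13458)·4460000/1569 = 291.69534
  E: (6045/39487)²·(1−186/6045)·47540000/186 = 5805.7423
  → Var(ȳ_str) = 8608.0248.
Var(ȳ_srs) = (1 − 5437/39487)·66530000/5437 = 10551.669.
deff = 8608.0248 / 10551.669 = 0.8158.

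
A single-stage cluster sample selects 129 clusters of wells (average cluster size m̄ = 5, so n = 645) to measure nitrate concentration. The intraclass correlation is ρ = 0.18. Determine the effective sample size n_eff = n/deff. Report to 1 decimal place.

deff = 1 + (5 − 1)·0.18 = 1 + 0.72 = 1.72.
n_eff = 645 / 1.72 = 375.0.

375.0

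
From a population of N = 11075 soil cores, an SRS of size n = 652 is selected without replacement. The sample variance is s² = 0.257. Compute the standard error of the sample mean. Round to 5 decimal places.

Under SRS without replacement, Var(ȳ) = (1 − f)·s²/n with f = n/N = 652/11075 = 0.05887133.
Var(ȳ) = (1 − 0.05887133)·0.257/652 = 0.94112867·3.9417178 × 10^-4 = 3.7096636 × 10^-4.
SE(ȳ) = √(3.7096636 × 10^-4) = 0.01926.

0.01926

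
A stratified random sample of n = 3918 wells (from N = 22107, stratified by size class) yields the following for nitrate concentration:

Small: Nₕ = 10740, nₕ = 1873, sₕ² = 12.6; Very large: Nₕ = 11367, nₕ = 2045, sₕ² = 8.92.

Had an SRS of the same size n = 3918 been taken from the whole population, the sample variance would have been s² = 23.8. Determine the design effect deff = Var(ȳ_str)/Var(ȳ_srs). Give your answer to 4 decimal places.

0.4515

Var(ȳ_str) = Σ Wₕ²(1−fₕ)sₕ²/nₕ with Wₕ = Nₕ/22107:
  Small: (10740/22107)²·(1−1873/10740)·12.6/1873 = 0.0013108534
  Very large: (11367/22107)²·(1−2045/11367)·8.92/2045 = 9.4572937 × 10^-4
  → Var(ȳ_str) = 0.0022565828.
Var(ȳ_srs) = (1 − 3918/22107)·23.8/3918 = 0.0049979457.
deff = 0.0022565828 / 0.0049979457 = 0.4515.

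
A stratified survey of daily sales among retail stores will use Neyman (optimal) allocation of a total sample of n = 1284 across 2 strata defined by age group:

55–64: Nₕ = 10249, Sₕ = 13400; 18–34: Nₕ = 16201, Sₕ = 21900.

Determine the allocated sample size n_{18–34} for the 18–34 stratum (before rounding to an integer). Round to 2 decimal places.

Neyman allocation: nₕ = n·NₕSₕ / Σⱼ NⱼSⱼ.
Σ NⱼSⱼ = 10249·13400 + 16201·21900 = 4.921385 × 10^8.
n_{18–34} = 1284·16201·21900 / (4.921385 × 10^8) = 925.69.

925.69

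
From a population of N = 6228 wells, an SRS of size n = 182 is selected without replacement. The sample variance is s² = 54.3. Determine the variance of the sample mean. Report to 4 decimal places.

0.2896

Under SRS without replacement, Var(ȳ) = (1 − f)·s²/n with f = n/N = 182/6228 = 0.02922286.
Var(ȳ) = (1 − 0.02922286)·54.3/182 = 0.97077714·0.29835165 = 0.28963296.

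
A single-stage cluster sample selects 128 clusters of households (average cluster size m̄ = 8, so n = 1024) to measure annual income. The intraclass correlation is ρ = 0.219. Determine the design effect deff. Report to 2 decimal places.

deff = 1 + (8 − 1)·0.219 = 1 + 1.533 = 2.533.

2.53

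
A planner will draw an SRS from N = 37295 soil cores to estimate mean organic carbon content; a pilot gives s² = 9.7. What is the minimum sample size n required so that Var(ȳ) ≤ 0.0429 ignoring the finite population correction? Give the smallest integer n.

Without fpc, n₀ = s²/D = 9.7/0.0429 = 226.1072.
Rounding up, n = 227.

227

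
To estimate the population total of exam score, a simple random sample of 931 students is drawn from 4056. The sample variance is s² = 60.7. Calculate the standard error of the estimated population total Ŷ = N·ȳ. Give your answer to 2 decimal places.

Var(Ŷ) = N²·Var(ȳ) = N²·(1 − n/N)·s²/n.
f = 931/4056 = 0.22953649; Var(ȳ) = 0.77046351·60.7/931 = 0.050233228.
Var(Ŷ) = 4056² · 0.050233228 = 826393.67.
SE(Ŷ) = √(826393.67) = 909.06.

909.06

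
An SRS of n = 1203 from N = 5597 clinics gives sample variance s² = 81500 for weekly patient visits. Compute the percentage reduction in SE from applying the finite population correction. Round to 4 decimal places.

f = n/N = 1203/5597 = 0.21493657.
SE_no-fpc = √(s²/n) = 8.2308747; SE_fpc = √((1−f)s²/n) = 7.2928682.
Ratio = √(1−f) = 0.88603805. Reduction = 100·(1 − 0.88603805) = 11.3962%.

11.3962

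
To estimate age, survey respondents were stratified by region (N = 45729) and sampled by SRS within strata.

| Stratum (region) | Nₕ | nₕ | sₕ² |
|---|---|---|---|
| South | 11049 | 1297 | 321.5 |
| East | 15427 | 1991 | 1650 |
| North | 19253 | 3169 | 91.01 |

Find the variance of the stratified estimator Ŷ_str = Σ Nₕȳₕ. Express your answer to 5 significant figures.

2.0738 × 10^8

Var(Ŷ_str) = Σₕ Nₕ²(1 − fₕ)sₕ²/nₕ.
South: 11049²·(1 − 1297/11049)·321.5/1297 = 2.6709002 × 10^7.
East: 15427²·(1 − 1991/15427)·1650/1991 = 1.7177666 × 10^8.
North: 19253²·(1 − 3169/19253)·91.01/3169 = 8.8932264 × 10^6.
Sum = 2.0737889 × 10^8.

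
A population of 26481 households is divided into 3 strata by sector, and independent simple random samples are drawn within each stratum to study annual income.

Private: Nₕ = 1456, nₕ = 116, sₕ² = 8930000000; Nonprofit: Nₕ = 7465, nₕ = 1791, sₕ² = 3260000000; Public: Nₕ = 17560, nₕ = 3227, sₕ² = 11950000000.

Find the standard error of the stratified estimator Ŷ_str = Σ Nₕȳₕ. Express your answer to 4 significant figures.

Var(Ŷ_str) = Σₕ Nₕ²(1 − fₕ)sₕ²/nₕ.
Private: 1456²·(1 − 116/1456)·8930000000/116 = 1.5019644 × 10^14.
Nonprofit: 7465²·(1 − 1791/7465)·3260000000/1791 = 7.7097653 × 10^13.
Public: 17560²·(1 − 3227/17560)·11950000000/3227 = 9.3203142 × 10^14.
Sum = 1.1593255 × 10^15.
SE = √(1.1593255 × 10^15) = 3.405 × 10^7.

3.405 × 10^7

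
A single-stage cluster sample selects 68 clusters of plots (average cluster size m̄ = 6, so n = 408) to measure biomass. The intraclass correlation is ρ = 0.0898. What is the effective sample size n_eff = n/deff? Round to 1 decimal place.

deff = 1 + (6 − 1)·0.0898 = 1 + 0.449 = 1.449.
n_eff = 408 / 1.449 = 281.6.

281.6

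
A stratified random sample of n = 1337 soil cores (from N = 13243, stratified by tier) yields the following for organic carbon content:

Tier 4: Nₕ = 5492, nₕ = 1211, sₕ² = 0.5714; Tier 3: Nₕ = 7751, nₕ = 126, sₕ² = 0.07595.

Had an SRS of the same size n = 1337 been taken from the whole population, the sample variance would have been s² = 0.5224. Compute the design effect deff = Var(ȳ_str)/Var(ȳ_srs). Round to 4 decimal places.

0.7583

Var(ȳ_str) = Σ Wₕ²(1−fₕ)sₕ²/nₕ with Wₕ = Nₕ/13243:
  Tier 4: (5492/13243)²·(1−1211/5492)·0.5714/1211 = 6.3255616 × 10^-5
  Tier 3: (7751/13243)²·(1−126/7751)·0.07595/126 = 2.0313374 × 10^-4
  → Var(ȳ_str) = 2.6638936 × 10^-4.
Var(ȳ_srs) = (1 − 1337/13243)·0.5224/1337 = 3.5127825 × 10^-4.
deff = (2.6638936 × 10^-4) / (3.5127825 × 10^-4) = 0.7583.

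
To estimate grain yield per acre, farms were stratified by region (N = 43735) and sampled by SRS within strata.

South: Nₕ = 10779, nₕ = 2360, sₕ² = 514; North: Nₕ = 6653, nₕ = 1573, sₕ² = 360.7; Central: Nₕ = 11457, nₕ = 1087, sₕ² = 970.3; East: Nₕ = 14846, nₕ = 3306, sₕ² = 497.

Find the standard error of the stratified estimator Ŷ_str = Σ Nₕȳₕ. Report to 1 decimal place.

Var(Ŷ_str) = Σₕ Nₕ²(1 − fₕ)sₕ²/nₕ.
South: 10779²·(1 − 2360/10779)·514/2360 = 1.9764694 × 10^7.
North: 6653²·(1 − 1573/6653)·360.7/1573 = 7.7499456 × 10^6.
Central: 11457²·(1 − 1087/11457)·970.3/1087 = 1.0605378 × 10^8.
East: 14846²·(1 − 3306/14846)·497/3306 = 2.575543 × 10^7.
Sum = 1.5932385 × 10^8.
SE = √(1.5932385 × 10^8) = 12622.4.

12622.4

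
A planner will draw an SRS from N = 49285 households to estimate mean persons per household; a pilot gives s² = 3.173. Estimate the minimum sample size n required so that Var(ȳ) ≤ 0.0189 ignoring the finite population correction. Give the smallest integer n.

Without fpc, n₀ = s²/D = 3.173/0.0189 = 167.8836.
Rounding up, n = 168.

168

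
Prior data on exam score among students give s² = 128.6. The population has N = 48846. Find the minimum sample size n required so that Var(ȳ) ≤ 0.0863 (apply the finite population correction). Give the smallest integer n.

Without fpc, n₀ = s²/D = 128.6/0.0863 = 1490.1506.
With fpc, (1 − n/N)·s²/n ≤ D requires n ≥ n₀/(1 + n₀/N) = 1490.1506/(1 + 1490.1506/48846) = 1446.0362.
Rounding up, n = 1447.

1447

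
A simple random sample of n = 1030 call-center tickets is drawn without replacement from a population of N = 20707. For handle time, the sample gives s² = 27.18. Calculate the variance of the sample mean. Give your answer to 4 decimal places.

Under SRS without replacement, Var(ȳ) = (1 − f)·s²/n with f = n/N = 1030/20707 = 0.04974163.
Var(ȳ) = (1 − 0.04974163)·27.18/1030 = 0.95025837·0.02638835 = 0.02507575.

0.0251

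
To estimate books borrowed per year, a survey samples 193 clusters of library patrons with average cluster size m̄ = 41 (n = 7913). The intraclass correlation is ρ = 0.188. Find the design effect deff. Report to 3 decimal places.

deff = 1 + (41 − 1)·0.188 = 1 + 7.52 = 8.52.

8.520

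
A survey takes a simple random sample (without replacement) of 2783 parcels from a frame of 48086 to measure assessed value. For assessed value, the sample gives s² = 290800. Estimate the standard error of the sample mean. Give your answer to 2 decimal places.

Under SRS without replacement, Var(ȳ) = (1 − f)·s²/n with f = n/N = 2783/48086 = 0.05787547.
Var(ȳ) = (1 − 0.05787547)·290800/2783 = 0.94212453·104.49156 = 98.444058.
SE(ȳ) = √(98.444058) = 9.92.

9.92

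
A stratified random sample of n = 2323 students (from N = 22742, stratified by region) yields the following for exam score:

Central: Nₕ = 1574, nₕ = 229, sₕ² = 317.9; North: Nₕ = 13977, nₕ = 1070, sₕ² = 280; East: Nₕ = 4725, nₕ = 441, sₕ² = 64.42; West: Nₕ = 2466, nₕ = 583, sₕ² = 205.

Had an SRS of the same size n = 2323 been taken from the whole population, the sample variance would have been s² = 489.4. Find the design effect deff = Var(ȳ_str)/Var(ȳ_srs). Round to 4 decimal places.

0.5595

Var(ȳ_str) = Σ Wₕ²(1−fₕ)sₕ²/nₕ with Wₕ = Nₕ/22742:
  Central: (1574/22742)²·(1−229/1574)·317.9/229 = 0.0056823077
  North: (13977/22742)²·(1−1070/13977)·280/1070 = 0.09127592
  East: (4725/22742)²·(1−441/4725)·64.42/441 = 0.005717104
  West: (2466/22742)²·(1−583/2466)·205/583 = 0.0031569768
  → Var(ȳ_str) = 0.10583231.
Var(ȳ_srs) = (1 − 2323/22742)·489.4/2323 = 0.18915619.
deff = 0.10583231 / 0.18915619 = 0.5595.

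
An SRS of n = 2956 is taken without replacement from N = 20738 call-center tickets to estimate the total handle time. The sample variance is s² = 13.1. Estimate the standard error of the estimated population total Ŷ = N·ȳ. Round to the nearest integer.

1278

Var(Ŷ) = N²·Var(ȳ) = N²·(1 − n/N)·s²/n.
f = 2956/20738 = 0.14254026; Var(ȳ) = 0.85745974·13.1/2956 = 0.0037999738.
Var(Ŷ) = 20738² · 0.0037999738 = 1.6342344 × 10^6.
SE(Ŷ) = √(1.6342344 × 10^6) = 1278.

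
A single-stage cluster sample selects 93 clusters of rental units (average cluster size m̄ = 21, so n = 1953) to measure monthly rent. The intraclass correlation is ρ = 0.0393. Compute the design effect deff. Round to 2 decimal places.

deff = 1 + (21 − 1)·0.0393 = 1 + 0.786 = 1.786.

1.79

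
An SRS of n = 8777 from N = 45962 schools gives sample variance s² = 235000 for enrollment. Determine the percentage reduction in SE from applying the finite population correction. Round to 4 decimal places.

f = n/N = 8777/45962 = 0.19096210.
SE_no-fpc = √(s²/n) = 5.1744105; SE_fpc = √((1−f)s²/n) = 4.6542029.
Ratio = √(1−f) = 0.89946534. Reduction = 100·(1 − 0.89946534) = 10.0535%.

10.0535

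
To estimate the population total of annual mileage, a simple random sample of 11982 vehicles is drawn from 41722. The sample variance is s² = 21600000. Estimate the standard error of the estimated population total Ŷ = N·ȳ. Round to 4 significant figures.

Var(Ŷ) = N²·Var(ȳ) = N²·(1 − n/N)·s²/n.
f = 11982/41722 = 0.28718662; Var(ȳ) = 0.71281338·21600000/11982 = 1284.9916.
Var(Ŷ) = 41722² · 1284.9916 = 2.2368174 × 10^12.
SE(Ŷ) = √(2.2368174 × 10^12) = 1.496 × 10^6.

1.496 × 10^6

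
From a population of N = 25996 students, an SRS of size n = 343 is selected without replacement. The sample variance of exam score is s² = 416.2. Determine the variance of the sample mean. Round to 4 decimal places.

1.1974

Under SRS without replacement, Var(ȳ) = (1 − f)·s²/n with f = n/N = 343/25996 = 0.01319434.
Var(ȳ) = (1 − 0.01319434)·416.2/343 = 0.98680566·1.2134111 = 1.1974009.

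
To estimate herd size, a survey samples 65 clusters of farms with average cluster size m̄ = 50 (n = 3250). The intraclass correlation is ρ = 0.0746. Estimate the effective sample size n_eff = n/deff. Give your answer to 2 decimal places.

698.11

deff = 1 + (50 − 1)·0.0746 = 1 + 3.6554 = 4.6554.
n_eff = 3250 / 4.6554 = 698.11.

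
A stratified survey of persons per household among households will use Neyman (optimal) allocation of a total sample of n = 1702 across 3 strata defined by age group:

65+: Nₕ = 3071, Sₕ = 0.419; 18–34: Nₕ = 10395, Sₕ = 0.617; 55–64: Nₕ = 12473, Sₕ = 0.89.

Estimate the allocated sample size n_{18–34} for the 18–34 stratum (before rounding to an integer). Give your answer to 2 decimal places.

580.60

Neyman allocation: nₕ = n·NₕSₕ / Σⱼ NⱼSⱼ.
Σ NⱼSⱼ = 3071·0.419 + 10395·0.617 + 12473·0.89 = 18801.434.
n_{18–34} = 1702·10395·0.617 / 18801.434 = 580.60.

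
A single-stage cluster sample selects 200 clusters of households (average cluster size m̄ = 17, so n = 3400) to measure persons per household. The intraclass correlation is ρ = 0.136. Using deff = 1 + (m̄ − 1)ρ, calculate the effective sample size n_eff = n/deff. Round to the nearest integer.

deff = 1 + (17 − 1)·0.136 = 1 + 2.176 = 3.176.
n_eff = 3400 / 3.176 = 1071.

1071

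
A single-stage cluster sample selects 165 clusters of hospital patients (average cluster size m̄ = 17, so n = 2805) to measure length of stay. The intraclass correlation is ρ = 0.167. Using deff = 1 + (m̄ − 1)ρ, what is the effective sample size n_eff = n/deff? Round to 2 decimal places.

763.89

deff = 1 + (17 − 1)·0.167 = 1 + 2.672 = 3.672.
n_eff = 2805 / 3.672 = 763.89.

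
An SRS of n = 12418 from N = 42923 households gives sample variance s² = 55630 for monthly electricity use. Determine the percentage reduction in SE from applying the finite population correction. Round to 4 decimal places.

15.6975

f = n/N = 12418/42923 = 0.28930876.
SE_no-fpc = √(s²/n) = 2.1165508; SE_fpc = √((1−f)s²/n) = 1.7843054.
Ratio = √(1−f) = 0.84302505. Reduction = 100·(1 − 0.84302505) = 15.6975%.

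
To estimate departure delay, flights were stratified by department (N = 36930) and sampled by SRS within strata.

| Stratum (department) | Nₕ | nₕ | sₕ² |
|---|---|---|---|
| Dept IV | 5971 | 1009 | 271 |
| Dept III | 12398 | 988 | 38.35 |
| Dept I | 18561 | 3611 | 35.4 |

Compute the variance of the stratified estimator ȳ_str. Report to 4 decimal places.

Var(ȳ_str) = Σₕ Wₕ²(1 − fₕ)sₕ²/nₕ with Wₕ = Nₕ/N, N = 36930.
Dept IV: Wₕ = 0.16168427; term = 0.16168427²·(1 − 0.16898342)·271/1009 = 0.0058347646.
Dept III: Wₕ = 0.33571622; term = 0.33571622²·(1 − 0.07969027)·38.35/988 = 0.0040261234.
Dept I: Wₕ = 0.50259951; term = 0.50259951²·(1 − 0.19454771)·35.4/3611 = 0.0019946179.
Sum = 0.011855506.

0.0119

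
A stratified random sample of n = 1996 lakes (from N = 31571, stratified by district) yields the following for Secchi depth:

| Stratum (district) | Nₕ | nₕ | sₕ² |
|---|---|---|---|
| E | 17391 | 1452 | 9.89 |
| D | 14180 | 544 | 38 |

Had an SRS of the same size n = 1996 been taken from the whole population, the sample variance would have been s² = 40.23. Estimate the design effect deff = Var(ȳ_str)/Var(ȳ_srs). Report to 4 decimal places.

0.8180

Var(ȳ_str) = Σ Wₕ²(1−fₕ)sₕ²/nₕ with Wₕ = Nₕ/31571:
  E: (17391/31571)²·(1−1452/17391)·9.89/1452 = 0.0018942558
  D: (14180/31571)²·(1−544/14180)·38/544 = 0.013550997
  → Var(ȳ_str) = 0.015445253.
Var(ȳ_srs) = (1 − 1996/31571)·40.23/1996 = 0.01888104.
deff = 0.015445253 / 0.01888104 = 0.8180.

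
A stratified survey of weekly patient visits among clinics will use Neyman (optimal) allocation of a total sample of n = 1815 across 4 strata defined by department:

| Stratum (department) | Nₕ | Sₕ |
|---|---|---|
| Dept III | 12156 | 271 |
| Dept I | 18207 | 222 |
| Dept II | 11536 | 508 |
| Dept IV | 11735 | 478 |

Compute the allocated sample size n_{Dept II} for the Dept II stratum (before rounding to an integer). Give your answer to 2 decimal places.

565.59

Neyman allocation: nₕ = n·NₕSₕ / Σⱼ NⱼSⱼ.
Σ NⱼSⱼ = 12156·271 + 18207·222 + 11536·508 + 11735·478 = 1.8805848 × 10^7.
n_{Dept II} = 1815·11536·508 / (1.8805848 × 10^7) = 565.59.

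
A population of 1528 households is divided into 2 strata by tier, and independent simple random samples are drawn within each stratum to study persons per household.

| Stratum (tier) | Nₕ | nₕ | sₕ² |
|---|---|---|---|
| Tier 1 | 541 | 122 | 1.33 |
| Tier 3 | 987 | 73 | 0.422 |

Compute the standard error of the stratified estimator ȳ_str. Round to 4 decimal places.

Var(ȳ_str) = Σₕ Wₕ²(1 − fₕ)sₕ²/nₕ with Wₕ = Nₕ/N, N = 1528.
Tier 1: Wₕ = 0.35405759; term = 0.35405759²·(1 − 0.22550832)·1.33/122 = 0.001058416.
Tier 3: Wₕ = 0.64594241; term = 0.64594241²·(1 − 0.07396150)·0.422/73 = 0.0022336043.
Sum = 0.0032920203.
SE = √(0.0032920203) = 0.0574.

0.0574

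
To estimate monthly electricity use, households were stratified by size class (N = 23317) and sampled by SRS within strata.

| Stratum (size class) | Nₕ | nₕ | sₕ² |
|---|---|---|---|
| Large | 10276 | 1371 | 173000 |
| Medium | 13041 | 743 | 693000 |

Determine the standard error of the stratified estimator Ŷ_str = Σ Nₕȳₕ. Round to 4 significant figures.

Var(Ŷ_str) = Σₕ Nₕ²(1 − fₕ)sₕ²/nₕ.
Large: 10276²·(1 − 1371/10276)·173000/1371 = 1.1546934 × 10^10.
Medium: 13041²·(1 − 743/13041)·693000/743 = 1.4958561 × 10^11.
Sum = 1.6113254 × 10^11.
SE = √(1.6113254 × 10^11) = 401400.

401400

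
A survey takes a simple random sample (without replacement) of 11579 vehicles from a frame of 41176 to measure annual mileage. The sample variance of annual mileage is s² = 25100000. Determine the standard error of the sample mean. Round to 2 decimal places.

Under SRS without replacement, Var(ȳ) = (1 − f)·s²/n with f = n/N = 11579/41176 = 0.28120750.
Var(ȳ) = (1 − 0.28120750)·25100000/11579 = 0.71879250·2167.7174 = 1558.139.
SE(ȳ) = √(1558.139) = 39.47.

39.47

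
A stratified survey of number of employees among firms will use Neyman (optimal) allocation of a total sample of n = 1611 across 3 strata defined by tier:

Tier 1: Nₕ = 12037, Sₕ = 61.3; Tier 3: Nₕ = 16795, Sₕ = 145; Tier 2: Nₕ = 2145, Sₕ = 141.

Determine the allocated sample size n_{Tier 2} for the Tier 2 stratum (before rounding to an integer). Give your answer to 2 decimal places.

140.19

Neyman allocation: nₕ = n·NₕSₕ / Σⱼ NⱼSⱼ.
Σ NⱼSⱼ = 12037·61.3 + 16795·145 + 2145·141 = 3.4755881 × 10^6.
n_{Tier 2} = 1611·2145·141 / (3.4755881 × 10^6) = 140.19.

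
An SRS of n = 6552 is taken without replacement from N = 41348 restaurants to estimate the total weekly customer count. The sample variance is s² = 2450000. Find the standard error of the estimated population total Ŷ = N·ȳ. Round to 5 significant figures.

733480

Var(Ŷ) = N²·Var(ȳ) = N²·(1 − n/N)·s²/n.
f = 6552/41348 = 0.15845990; Var(ȳ) = 0.84154010·2450000/6552 = 314.67846.
Var(Ŷ) = 41348² · 314.67846 = 5.3799226 × 10^11.
SE(Ŷ) = √(5.3799226 × 10^11) = 733480.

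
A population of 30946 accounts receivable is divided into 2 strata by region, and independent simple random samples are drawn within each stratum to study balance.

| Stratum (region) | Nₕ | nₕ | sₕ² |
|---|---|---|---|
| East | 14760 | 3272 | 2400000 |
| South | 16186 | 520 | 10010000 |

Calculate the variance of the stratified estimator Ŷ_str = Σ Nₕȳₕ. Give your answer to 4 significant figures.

5.006 × 10^12

Var(Ŷ_str) = Σₕ Nₕ²(1 − fₕ)sₕ²/nₕ.
East: 14760²·(1 − 3272/14760)·2400000/3272 = 1.2437375 × 10^11.
South: 16186²·(1 − 520/16186)·10010000/520 = 4.8812201 × 10^12.
Sum = 5.0055939 × 10^12.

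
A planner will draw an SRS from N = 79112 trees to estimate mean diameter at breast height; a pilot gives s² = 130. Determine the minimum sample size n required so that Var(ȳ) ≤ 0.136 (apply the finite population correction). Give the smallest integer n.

Without fpc, n₀ = s²/D = 130/0.136 = 955.8824.
With fpc, (1 − n/N)·s²/n ≤ D requires n ≥ n₀/(1 + n₀/N) = 955.8824/(1 + 955.8824/79112) = 944.4707.
Rounding up, n = 945.

945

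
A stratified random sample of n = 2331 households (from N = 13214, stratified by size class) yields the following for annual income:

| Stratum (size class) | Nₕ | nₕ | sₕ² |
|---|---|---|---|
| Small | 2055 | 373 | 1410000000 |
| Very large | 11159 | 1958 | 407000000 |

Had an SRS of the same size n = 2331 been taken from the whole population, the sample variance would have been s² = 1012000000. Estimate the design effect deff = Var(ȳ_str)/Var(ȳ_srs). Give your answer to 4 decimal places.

0.5511

Var(ȳ_str) = Σ Wₕ²(1−fₕ)sₕ²/nₕ with Wₕ = Nₕ/13214:
  Small: (2055/13214)²·(1−373/2055)·1410000000/373 = 74830.646
  Very large: (11159/13214)²·(1−1958/11159)·407000000/1958 = 122228.77
  → Var(ȳ_str) = 197059.42.
Var(ȳ_srs) = (1 − 2331/13214)·1012000000/2331 = 357562.99.
deff = 197059.42 / 357562.99 = 0.5511.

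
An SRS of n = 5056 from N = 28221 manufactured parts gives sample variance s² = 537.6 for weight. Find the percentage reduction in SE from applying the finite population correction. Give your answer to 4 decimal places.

9.3996

f = n/N = 5056/28221 = 0.17915737.
SE_no-fpc = √(s²/n) = 0.32608145; SE_fpc = √((1−f)s²/n) = 0.29543099.
Ratio = √(1−f) = 0.90600366. Reduction = 100·(1 − 0.90600366) = 9.3996%.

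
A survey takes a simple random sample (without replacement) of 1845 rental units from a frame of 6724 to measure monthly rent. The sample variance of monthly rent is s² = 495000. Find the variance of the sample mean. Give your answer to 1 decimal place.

194.7

Under SRS without replacement, Var(ȳ) = (1 − f)·s²/n with f = n/N = 1845/6724 = 0.27439024.
Var(ȳ) = (1 − 0.27439024)·495000/1845 = 0.72560976·268.29268 = 194.67579.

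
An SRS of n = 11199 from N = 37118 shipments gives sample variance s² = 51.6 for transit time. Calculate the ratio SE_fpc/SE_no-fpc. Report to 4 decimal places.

f = n/N = 11199/37118 = 0.30171345.
SE_no-fpc = √(s²/n) = 0.067878968; SE_fpc = √((1−f)s²/n) = 0.056722069.
Ratio = √(1−f) = 0.83563541.

0.8356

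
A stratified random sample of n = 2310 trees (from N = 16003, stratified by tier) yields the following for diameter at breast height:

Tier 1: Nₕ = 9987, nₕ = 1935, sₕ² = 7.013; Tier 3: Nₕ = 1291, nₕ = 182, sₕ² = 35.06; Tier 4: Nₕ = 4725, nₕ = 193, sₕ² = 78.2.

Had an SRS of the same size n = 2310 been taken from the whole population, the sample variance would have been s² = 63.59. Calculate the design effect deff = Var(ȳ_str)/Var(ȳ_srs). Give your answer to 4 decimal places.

Var(ȳ_str) = Σ Wₕ²(1−fₕ)sₕ²/nₕ with Wₕ = Nₕ/16003:
  Tier 1: (9987/16003)²·(1−1935/9987)·7.013/1935 = 0.0011380435
  Tier 3: (1291/16003)²·(1−182/1291)·35.06/182 = 0.0010769499
  Tier 4: (4725/16003)²·(1−193/4725)·78.2/193 = 0.033879606
  → Var(ȳ_str) = 0.036094599.
Var(ȳ_srs) = (1 − 2310/16003)·63.59/2310 = 0.023554509.
deff = 0.036094599 / 0.023554509 = 1.5324.

1.5324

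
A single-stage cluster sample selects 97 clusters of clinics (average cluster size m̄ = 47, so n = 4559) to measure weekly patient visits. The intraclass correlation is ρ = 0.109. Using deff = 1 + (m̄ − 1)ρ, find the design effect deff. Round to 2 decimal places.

deff = 1 + (47 − 1)·0.109 = 1 + 5.014 = 6.014.

6.01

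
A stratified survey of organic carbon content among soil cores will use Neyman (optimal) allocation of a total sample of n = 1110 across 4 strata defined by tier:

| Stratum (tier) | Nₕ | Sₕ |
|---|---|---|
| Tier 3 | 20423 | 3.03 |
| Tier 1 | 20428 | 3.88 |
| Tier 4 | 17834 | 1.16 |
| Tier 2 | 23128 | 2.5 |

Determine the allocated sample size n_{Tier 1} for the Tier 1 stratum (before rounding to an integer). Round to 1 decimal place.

400.5

Neyman allocation: nₕ = n·NₕSₕ / Σⱼ NⱼSⱼ.
Σ NⱼSⱼ = 20423·3.03 + 20428·3.88 + 17834·1.16 + 23128·2.5 = 219649.77.
n_{Tier 1} = 1110·20428·3.88 / 219649.77 = 400.5.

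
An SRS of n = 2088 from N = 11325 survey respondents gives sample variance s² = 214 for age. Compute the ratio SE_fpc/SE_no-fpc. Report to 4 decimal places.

0.9031

f = n/N = 2088/11325 = 0.18437086.
SE_no-fpc = √(s²/n) = 0.32014125; SE_fpc = √((1−f)s²/n) = 0.28912657.
Ratio = √(1−f) = 0.90312188.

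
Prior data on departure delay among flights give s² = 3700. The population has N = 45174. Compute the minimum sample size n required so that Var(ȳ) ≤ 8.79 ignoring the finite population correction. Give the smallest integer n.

Without fpc, n₀ = s²/D = 3700/8.79 = 420.9329.
Rounding up, n = 421.

421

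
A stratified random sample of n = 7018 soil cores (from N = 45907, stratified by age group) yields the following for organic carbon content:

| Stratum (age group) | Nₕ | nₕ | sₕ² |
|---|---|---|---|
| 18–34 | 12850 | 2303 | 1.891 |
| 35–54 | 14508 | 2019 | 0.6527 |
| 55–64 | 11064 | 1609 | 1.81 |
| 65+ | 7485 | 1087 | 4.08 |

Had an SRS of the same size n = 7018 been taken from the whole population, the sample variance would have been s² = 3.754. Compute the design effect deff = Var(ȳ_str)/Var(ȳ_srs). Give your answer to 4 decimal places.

Var(ȳ_str) = Σ Wₕ²(1−fₕ)sₕ²/nₕ with Wₕ = Nₕ/45907:
  18–34: (12850/45907)²·(1−2303/12850)·1.891/2303 = 5.280461 × 10^-5
  35–54: (14508/45907)²·(1−2019/14508)·0.6527/2019 = 2.7794232 × 10^-5
  55–64: (11064/45907)²·(1−1609/11064)·1.81/1609 = 5.5839099 × 10^-5
  65+: (7485/45907)²·(1−1087/7485)·4.08/1087 = 8.5292105 × 10^-5
  → Var(ȳ_str) = 2.2173005 × 10^-4.
Var(ȳ_srs) = (1 − 7018/45907)·3.754/7018 = 4.5313621 × 10^-4.
deff = (2.2173005 × 10^-4) / (4.5313621 × 10^-4) = 0.4893.

0.4893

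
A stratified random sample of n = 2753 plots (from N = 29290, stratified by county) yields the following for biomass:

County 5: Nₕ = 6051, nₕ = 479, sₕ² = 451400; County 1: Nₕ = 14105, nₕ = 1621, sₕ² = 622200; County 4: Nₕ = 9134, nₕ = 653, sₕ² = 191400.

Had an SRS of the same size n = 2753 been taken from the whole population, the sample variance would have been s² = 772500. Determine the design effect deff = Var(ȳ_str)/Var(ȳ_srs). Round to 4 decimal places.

0.5597

Var(ȳ_str) = Σ Wₕ²(1−fₕ)sₕ²/nₕ with Wₕ = Nₕ/29290:
  County 5: (6051/29290)²·(1−479/6051)·451400/479 = 37.036126
  County 1: (14105/29290)²·(1−1621/14105)·622200/1621 = 78.783469
  County 4: (9134/29290)²·(1−653/9134)·191400/653 = 26.466595
  → Var(ȳ_str) = 142.28619.
Var(ȳ_srs) = (1 − 2753/29290)·772500/2753 = 254.22879.
deff = 142.28619 / 254.22879 = 0.5597.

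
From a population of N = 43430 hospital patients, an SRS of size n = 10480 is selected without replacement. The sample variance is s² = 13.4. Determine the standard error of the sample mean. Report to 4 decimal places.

Under SRS without replacement, Var(ȳ) = (1 − f)·s²/n with f = n/N = 10480/43430 = 0.24130785.
Var(ȳ) = (1 − 0.24130785)·13.4/10480 = 0.75869215·0.001278626 = 9.7008347 × 10^-4.
SE(ȳ) = √(9.7008347 × 10^-4) = 0.0311.

0.0311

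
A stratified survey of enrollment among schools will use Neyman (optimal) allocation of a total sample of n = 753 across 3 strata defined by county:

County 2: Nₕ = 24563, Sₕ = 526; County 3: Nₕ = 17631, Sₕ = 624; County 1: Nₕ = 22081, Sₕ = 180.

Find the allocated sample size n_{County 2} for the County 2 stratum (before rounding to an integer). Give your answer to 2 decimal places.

348.75

Neyman allocation: nₕ = n·NₕSₕ / Σⱼ NⱼSⱼ.
Σ NⱼSⱼ = 24563·526 + 17631·624 + 22081·180 = 2.7896462 × 10^7.
n_{County 2} = 753·24563·526 / (2.7896462 × 10^7) = 348.75.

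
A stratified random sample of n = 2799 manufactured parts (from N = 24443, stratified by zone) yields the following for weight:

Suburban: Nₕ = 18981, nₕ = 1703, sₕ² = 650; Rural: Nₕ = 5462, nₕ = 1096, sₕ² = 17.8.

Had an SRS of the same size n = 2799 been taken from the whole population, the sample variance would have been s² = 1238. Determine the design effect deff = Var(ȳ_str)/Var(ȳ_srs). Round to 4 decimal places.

Var(ȳ_str) = Σ Wₕ²(1−fₕ)sₕ²/nₕ with Wₕ = Nₕ/24443:
  Suburban: (18981/24443)²·(1−1703/18981)·650/1703 = 0.20950879
  Rural: (5462/24443)²·(1−1096/5462)·17.8/1096 = 6.4824005 × 10^-4
  → Var(ȳ_str) = 0.21015703.
Var(ȳ_srs) = (1 − 2799/24443)·1238/2799 = 0.39165237.
deff = 0.21015703 / 0.39165237 = 0.5366.

0.5366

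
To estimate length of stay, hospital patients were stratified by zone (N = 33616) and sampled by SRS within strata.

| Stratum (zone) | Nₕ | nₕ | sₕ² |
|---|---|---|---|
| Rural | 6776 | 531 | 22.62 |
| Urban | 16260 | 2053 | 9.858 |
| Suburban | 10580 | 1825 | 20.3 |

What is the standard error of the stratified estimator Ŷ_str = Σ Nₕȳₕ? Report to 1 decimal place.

1985.5

Var(Ŷ_str) = Σₕ Nₕ²(1 − fₕ)sₕ²/nₕ.
Rural: 6776²·(1 − 531/6776)·22.62/531 = 1.8026189 × 10^6.
Urban: 16260²·(1 − 2053/16260)·9.858/2053 = 1.109233 × 10^6.
Suburban: 10580²·(1 − 1825/10580)·20.3/1825 = 1.0303268 × 10^6.
Sum = 3.9421787 × 10^6.
SE = √(3.9421787 × 10^6) = 1985.5.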